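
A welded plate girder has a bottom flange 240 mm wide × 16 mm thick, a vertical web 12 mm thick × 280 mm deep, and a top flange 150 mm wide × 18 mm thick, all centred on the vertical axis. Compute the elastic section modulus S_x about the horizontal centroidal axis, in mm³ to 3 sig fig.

S_x ≈ 9.35 × 10⁵ mm³

Treat the section as a set of non-overlapping primitives; coordinates are from the bounding-box lower-left.
Bottom plate: 240 × 16, A = 3 840 mm², y = 8 mm, Ī = 81 920 mm⁴.
Web plate: 12 × 280, A = 3 360 mm², y = 156 mm, Ī = 21 952 000 mm⁴.
Top plate: 150 × 18, A = 2 700 mm², y = 305 mm, Ī = 72 900 mm⁴.
Centroid: ȳ = ΣA·y / ΣA = 139.23 mm.
Transfer each piece to the horizontal centroidal axis using Ī + A·d² with d = y − 139.23:
  bottom plate: d = -131.23 mm → contributes +66 212 067 mm⁴
  web plate: d = 16.77 mm → contributes +22 896 908 mm⁴
  top plate: d = 165.77 mm → contributes +74 267 800 mm⁴
Total I = 163 376 775 mm⁴.
Extreme fibre distance c = 174.77 mm; S = I/c = 934 812 mm³.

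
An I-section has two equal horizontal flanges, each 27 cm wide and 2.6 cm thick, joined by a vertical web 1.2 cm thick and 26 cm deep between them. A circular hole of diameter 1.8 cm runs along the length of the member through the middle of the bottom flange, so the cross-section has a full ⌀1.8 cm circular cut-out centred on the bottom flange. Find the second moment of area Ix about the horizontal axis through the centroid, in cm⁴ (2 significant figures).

Treat the section as a set of non-overlapping primitives; coordinates are from the bounding-box lower-left.
Bottom flange: 27 × 2.6, A = 70.2 cm², y = 1.3 cm, Ī = 39.55 cm⁴.
Web: 1.2 × 26, A = 31.2 cm², y = 15.6 cm, Ī = 1 758 cm⁴.
Top flange: 27 × 2.6, A = 70.2 cm², y = 29.9 cm, Ī = 39.55 cm⁴.
Hole (subtracted): ⌀1.8, A = 2.545 cm², y = 1.3 cm, Ī = 0.5153 cm⁴.
Centroid: ȳ = ΣA·y / ΣA = 15.82 cm.
Transfer each piece to the horizontal axis through the centroid using Ī + A·d² with d = y − 15.82:
  bottom flange: d = -14.52 cm → contributes +14 830 cm⁴
  web: d = -0.2152 cm → contributes +1 759 cm⁴
  top flange: d = 14.08 cm → contributes +13 966 cm⁴
  hole: d = -14.52 cm → contributes −536.7 cm⁴
Total I = 30 018 cm⁴.

Ix ≈ 3.0 × 10⁴ cm⁴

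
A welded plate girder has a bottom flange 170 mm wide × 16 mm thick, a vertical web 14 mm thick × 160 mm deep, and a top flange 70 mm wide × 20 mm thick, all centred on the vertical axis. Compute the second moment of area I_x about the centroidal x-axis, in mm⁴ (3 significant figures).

I_x ≈ 3.53 × 10⁷ mm⁴

Break the section into simple shapes (no overlaps), measuring from the bottom-left corner of the bounding box.
Bottom plate: 170 × 16, A = 2 720 mm², y = 8 mm, Ī = 58 027 mm⁴.
Web plate: 14 × 160, A = 2 240 mm², y = 96 mm, Ī = 4 778 667 mm⁴.
Top plate: 70 × 20, A = 1 400 mm², y = 186 mm, Ī = 46 667 mm⁴.
Centroid: ȳ = ΣA·y / ΣA = 78.176 mm.
Transfer each piece to the centroidal x-axis using Ī + A·d² with d = y − 78.176:
  bottom plate: d = -70.176 mm → contributes +13 453 170 mm⁴
  web plate: d = 17.824 mm → contributes +5 490 295 mm⁴
  top plate: d = 107.82 mm → contributes +16 323 057 mm⁴
Total I = 35 266 523 mm⁴.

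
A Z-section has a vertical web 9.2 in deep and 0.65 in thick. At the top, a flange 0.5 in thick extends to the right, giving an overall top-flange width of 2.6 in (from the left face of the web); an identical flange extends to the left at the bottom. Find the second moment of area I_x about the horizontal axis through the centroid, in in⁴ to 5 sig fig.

Split into non-overlapping primitives; take the origin at the lower-left of the bounding box.
Web: 0.65 × 9.2, A = 5.98 in², y = 4.6 in, Ī = 42.17893 in⁴.
Top flange (beyond web): 1.95 × 0.5, A = 0.975 in², y = 8.95 in, Ī = 0.0203125 in⁴.
Bottom flange (beyond web): 1.95 × 0.5, A = 0.975 in², y = 0.25 in, Ī = 0.0203125 in⁴.
Centroid: ȳ = ΣA·y / ΣA = 4.6 in.
Transfer each piece to the horizontal axis through the centroid using Ī + A·d² with d = y − 4.6:
  web: d = 0 in → contributes +42.17893 in⁴
  top flange (beyond web): d = 4.35 in → contributes +18.46975 in⁴
  bottom flange (beyond web): d = -4.35 in → contributes +18.46975 in⁴
Total I = 79.11843 in⁴.

I_x ≈ 79.118 in⁴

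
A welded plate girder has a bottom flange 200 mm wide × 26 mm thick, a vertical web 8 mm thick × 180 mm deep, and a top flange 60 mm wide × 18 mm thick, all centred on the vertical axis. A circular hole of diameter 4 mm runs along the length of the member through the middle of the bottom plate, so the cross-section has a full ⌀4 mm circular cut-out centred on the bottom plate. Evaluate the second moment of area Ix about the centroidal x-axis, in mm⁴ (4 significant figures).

Treat the section as a set of non-overlapping primitives; coordinates are from the bounding-box lower-left.
Bottom plate: 200 × 26, A = 5 200 mm², y = 13 mm, Ī = 292 933 mm⁴.
Web plate: 8 × 180, A = 1 440 mm², y = 116 mm, Ī = 3 888 000 mm⁴.
Top plate: 60 × 18, A = 1 080 mm², y = 215 mm, Ī = 29 160 mm⁴.
Hole (subtracted): ⌀4, A = 12.5664 mm², y = 13 mm, Ī = 12.5664 mm⁴.
Centroid: ȳ = ΣA·y / ΣA = 60.5489 mm.
Transfer each piece to the centroidal x-axis using Ī + A·d² with d = y − 60.5489:
  bottom plate: d = -47.5489 mm → contributes +12 049 603 mm⁴
  web plate: d = 55.4511 mm → contributes +8 315 747 mm⁴
  top plate: d = 154.451 mm → contributes +25 792 713 mm⁴
  hole: d = -47.5489 mm → contributes −28423.8 mm⁴
Total I = 46 129 639 mm⁴.

Ix ≈ 4.613 × 10⁷ mm⁴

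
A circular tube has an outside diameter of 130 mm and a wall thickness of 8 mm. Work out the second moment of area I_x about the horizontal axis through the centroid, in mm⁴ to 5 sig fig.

I_x ≈ 5.7292 × 10⁶ mm⁴

Decompose the section into non-overlapping parts with the origin at the bottom-left of its bounding rectangle.
Outer circle: ⌀130, A = 13273.23 mm², y = 65 mm, Ī = 14 019 848 mm⁴.
Bore (subtracted): ⌀114, A = 10207.03 mm², y = 65 mm, Ī = 8 290 664 mm⁴.
By symmetry the centroid is at mid-height, ȳ = 65 mm.
All pieces are centred on the horizontal axis through the centroid, so I = ΣĪ (holes subtracted) = 5 729 184 mm⁴.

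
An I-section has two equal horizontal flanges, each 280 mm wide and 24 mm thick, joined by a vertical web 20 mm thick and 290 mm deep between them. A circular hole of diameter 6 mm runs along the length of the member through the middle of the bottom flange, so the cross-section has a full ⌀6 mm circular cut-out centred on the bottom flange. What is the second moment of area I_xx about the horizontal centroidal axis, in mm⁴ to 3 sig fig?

I_xx ≈ 3.72 × 10⁸ mm⁴

Break the section into simple shapes (no overlaps), measuring from the bottom-left corner of the bounding box.
Bottom flange: 280 × 24, A = 6 720 mm², y = 12 mm, Ī = 322 560 mm⁴.
Web: 20 × 290, A = 5 800 mm², y = 169 mm, Ī = 40 648 333 mm⁴.
Top flange: 280 × 24, A = 6 720 mm², y = 326 mm, Ī = 322 560 mm⁴.
Hole (subtracted): ⌀6, A = 28.274 mm², y = 12 mm, Ī = 63.617 mm⁴.
Centroid: ȳ = ΣA·y / ΣA = 169.23 mm.
Transfer each piece to the horizontal centroidal axis using Ī + A·d² with d = y − 169.23:
  bottom flange: d = -157.23 mm → contributes +166 451 755 mm⁴
  web: d = -0.23106 mm → contributes +40 648 643 mm⁴
  top flange: d = 156.77 mm → contributes +165 476 643 mm⁴
  hole: d = -157.23 mm → contributes −699 051 mm⁴
Total I = 371 877 990 mm⁴.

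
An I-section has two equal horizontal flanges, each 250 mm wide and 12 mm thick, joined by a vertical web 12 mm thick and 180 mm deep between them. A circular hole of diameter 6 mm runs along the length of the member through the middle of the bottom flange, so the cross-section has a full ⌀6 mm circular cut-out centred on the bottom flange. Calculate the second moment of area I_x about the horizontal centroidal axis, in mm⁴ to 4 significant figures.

Break the section into simple shapes (no overlaps), measuring from the bottom-left corner of the bounding box.
Bottom flange: 250 × 12, A = 3 000 mm², y = 6 mm, Ī = 36 000 mm⁴.
Web: 12 × 180, A = 2 160 mm², y = 102 mm, Ī = 5 832 000 mm⁴.
Top flange: 250 × 12, A = 3 000 mm², y = 198 mm, Ī = 36 000 mm⁴.
Hole (subtracted): ⌀6, A = 28.2743 mm², y = 6 mm, Ī = 63.6173 mm⁴.
Centroid: ȳ = ΣA·y / ΣA = 102.334 mm.
Transfer each piece to the horizontal centroidal axis using Ī + A·d² with d = y − 102.334:
  bottom flange: d = -96.3338 mm → contributes +27 876 601 mm⁴
  web: d = -0.333796 mm → contributes +5 832 241 mm⁴
  top flange: d = 95.6662 mm → contributes +27 492 068 mm⁴
  hole: d = -96.3338 mm → contributes −262 455 mm⁴
Total I = 60 938 454 mm⁴.

I_x ≈ 6.094 × 10⁷ mm⁴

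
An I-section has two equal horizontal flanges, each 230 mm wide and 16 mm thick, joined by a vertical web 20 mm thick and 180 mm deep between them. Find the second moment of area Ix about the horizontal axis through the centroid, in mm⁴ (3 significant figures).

Ix ≈ 8.06 × 10⁷ mm⁴

Decompose the section into non-overlapping parts with the origin at the bottom-left of its bounding rectangle.
Bottom flange: 230 × 16, A = 3 680 mm², y = 8 mm, Ī = 78 507 mm⁴.
Web: 20 × 180, A = 3 600 mm², y = 106 mm, Ī = 9 720 000 mm⁴.
Top flange: 230 × 16, A = 3 680 mm², y = 204 mm, Ī = 78 507 mm⁴.
By symmetry the centroid is at mid-height, ȳ = 106 mm.
Transfer each piece to the horizontal axis through the centroid using Ī + A·d² with d = y − 106:
  bottom flange: d = -98 mm → contributes +35 421 227 mm⁴
  web: d = 0 mm → contributes +9 720 000 mm⁴
  top flange: d = 98 mm → contributes +35 421 227 mm⁴
Total I = 80 562 453 mm⁴.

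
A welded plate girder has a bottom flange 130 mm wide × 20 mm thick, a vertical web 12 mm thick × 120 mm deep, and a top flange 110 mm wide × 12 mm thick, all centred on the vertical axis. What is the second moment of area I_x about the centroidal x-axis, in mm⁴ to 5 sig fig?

Break the section into simple shapes (no overlaps), measuring from the bottom-left corner of the bounding box.
Bottom plate: 130 × 20, A = 2 600 mm², y = 10 mm, Ī = 86666.67 mm⁴.
Web plate: 12 × 120, A = 1 440 mm², y = 80 mm, Ī = 1 728 000 mm⁴.
Top plate: 110 × 12, A = 1 320 mm², y = 146 mm, Ī = 15 840 mm⁴.
Centroid: ȳ = ΣA·y / ΣA = 62.29851 mm.
Transfer each piece to the centroidal x-axis using Ī + A·d² with d = y − 62.29851:
  bottom plate: d = -52.29851 mm → contributes +7 198 015 mm⁴
  web plate: d = 17.70149 mm → contributes +2 179 214 mm⁴
  top plate: d = 83.70149 mm → contributes +9 263 681 mm⁴
Total I = 18 640 909 mm⁴.

I_x ≈ 1.8641 × 10⁷ mm⁴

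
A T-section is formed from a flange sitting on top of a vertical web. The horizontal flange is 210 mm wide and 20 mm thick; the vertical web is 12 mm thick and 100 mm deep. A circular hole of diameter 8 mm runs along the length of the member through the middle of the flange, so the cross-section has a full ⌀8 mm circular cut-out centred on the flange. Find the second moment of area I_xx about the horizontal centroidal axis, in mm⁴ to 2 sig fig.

I_xx ≈ 4.5 × 10⁶ mm⁴

Decompose the section into non-overlapping parts with the origin at the bottom-left of its bounding rectangle.
Flange: 210 × 20, A = 4 200 mm², y = 110 mm, Ī = 140 000 mm⁴.
Web: 12 × 100, A = 1 200 mm², y = 50 mm, Ī = 1 000 000 mm⁴.
Hole (subtracted): ⌀8, A = 50.27 mm², y = 110 mm, Ī = 201.1 mm⁴.
Centroid: ȳ = ΣA·y / ΣA = 96.54 mm.
Transfer each piece to the horizontal centroidal axis using Ī + A·d² with d = y − 96.54:
  flange: d = 13.46 mm → contributes +900 764 mm⁴
  web: d = -46.54 mm → contributes +3 599 321 mm⁴
  hole: d = 13.46 mm → contributes −9 306 mm⁴
Total I = 4 490 779 mm⁴.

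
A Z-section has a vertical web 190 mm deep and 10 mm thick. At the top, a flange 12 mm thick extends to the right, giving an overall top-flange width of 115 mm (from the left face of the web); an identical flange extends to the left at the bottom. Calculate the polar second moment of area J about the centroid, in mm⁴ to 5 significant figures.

Split into non-overlapping primitives; take the origin at the lower-left of the bounding box.
Web: 10 × 190, A = 1 900 mm², y = 95 mm, Ī = 5 715 833 mm⁴.
Top flange (beyond web): 105 × 12, A = 1 260 mm², y = 184 mm, Ī = 15 120 mm⁴.
Bottom flange (beyond web): 105 × 12, A = 1 260 mm², y = 6 mm, Ī = 15 120 mm⁴.
Centroid: ȳ = ΣA·y / ΣA = 95 mm.
Transfer each piece to the centroidal x-axis using Ī + A·d² with d = y − 95:
  web: d = 0 mm → contributes +5 715 833 mm⁴
  top flange (beyond web): d = 89 mm → contributes +9 995 580 mm⁴
  bottom flange (beyond web): d = -89 mm → contributes +9 995 580 mm⁴
Total I = 25 706 993 mm⁴.
For the y-axis: x̄ = 110 mm.
Repeating about the centroidal y-axis gives I_y = 10 662 833 mm⁴.
Polar second moment: J = I_x + I_y = 36 369 827 mm⁴.

J ≈ 3.6370 × 10⁷ mm⁴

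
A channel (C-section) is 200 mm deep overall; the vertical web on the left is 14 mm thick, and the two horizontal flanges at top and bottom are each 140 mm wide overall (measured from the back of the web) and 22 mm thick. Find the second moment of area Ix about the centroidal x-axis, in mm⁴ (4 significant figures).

Break the section into simple shapes (no overlaps), measuring from the bottom-left corner of the bounding box.
Web: 14 × 200, A = 2 800 mm², y = 100 mm, Ī = 9 333 333 mm⁴.
Top flange (beyond web): 126 × 22, A = 2 772 mm², y = 189 mm, Ī = 111 804 mm⁴.
Bottom flange (beyond web): 126 × 22, A = 2 772 mm², y = 11 mm, Ī = 111 804 mm⁴.
By symmetry the centroid is at mid-height, ȳ = 100 mm.
Transfer each piece to the centroidal x-axis using Ī + A·d² with d = y − 100:
  web: d = 0 mm → contributes +9 333 333 mm⁴
  top flange (beyond web): d = 89 mm → contributes +22 068 816 mm⁴
  bottom flange (beyond web): d = -89 mm → contributes +22 068 816 mm⁴
Total I = 53 470 965 mm⁴.

Ix ≈ 5.347 × 10⁷ mm⁴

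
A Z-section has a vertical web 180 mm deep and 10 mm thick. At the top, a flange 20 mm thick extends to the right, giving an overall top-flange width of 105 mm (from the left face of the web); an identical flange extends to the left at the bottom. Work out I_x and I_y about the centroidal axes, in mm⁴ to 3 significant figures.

Treat the section as a set of non-overlapping primitives; coordinates are from the bounding-box lower-left.
Web: 10 × 180, A = 1 800 mm², y = 90 mm, Ī = 4 860 000 mm⁴.
Top flange (beyond web): 95 × 20, A = 1 900 mm², y = 170 mm, Ī = 63 333 mm⁴.
Bottom flange (beyond web): 95 × 20, A = 1 900 mm², y = 10 mm, Ī = 63 333 mm⁴.
Centroid: ȳ = ΣA·y / ΣA = 90 mm.
Transfer each piece to the centroidal x-axis using Ī + A·d² with d = y − 90:
  web: d = 0 mm → contributes +4 860 000 mm⁴
  top flange (beyond web): d = 80 mm → contributes +12 223 333 mm⁴
  bottom flange (beyond web): d = -80 mm → contributes +12 223 333 mm⁴
Total I = 29 306 667 mm⁴.
For the y-axis: x̄ = 100 mm.
Repeating about the centroidal y-axis gives I_y = 13 346 667 mm⁴.

I_x ≈ 2.93 × 10⁷ mm⁴, I_y ≈ 1.33 × 10⁷ mm⁴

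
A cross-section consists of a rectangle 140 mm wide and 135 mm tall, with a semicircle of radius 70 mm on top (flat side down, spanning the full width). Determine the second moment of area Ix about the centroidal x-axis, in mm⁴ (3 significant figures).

Ix ≈ 8.30 × 10⁷ mm⁴

Treat the section as a set of non-overlapping primitives; coordinates are from the bounding-box lower-left.
Rectangular body: 140 × 135, A = 18 900 mm², y = 67.5 mm, Ī = 28 704 375 mm⁴.
Semicircular cap: semicircle r = 70, A = 7696.9 mm², y = 164.71 mm, Ī = 2 635 265 mm⁴.
Centroid: ȳ = ΣA·y / ΣA = 95.631 mm.
Transfer each piece to the centroidal x-axis using Ī + A·d² with d = y − 95.631:
  rectangular body: d = -28.131 mm → contributes +43 661 354 mm⁴
  semicircular cap: d = 69.078 mm → contributes +39 362 625 mm⁴
Total I = 83 023 979 mm⁴.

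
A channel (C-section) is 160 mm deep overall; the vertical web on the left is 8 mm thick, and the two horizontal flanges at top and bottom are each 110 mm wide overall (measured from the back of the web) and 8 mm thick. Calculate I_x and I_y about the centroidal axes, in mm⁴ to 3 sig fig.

I_x ≈ 1.22 × 10⁷ mm⁴, I_y ≈ 3.59 × 10⁶ mm⁴

Decompose the section into non-overlapping parts with the origin at the bottom-left of its bounding rectangle.
Web: 8 × 160, A = 1 280 mm², y = 80 mm, Ī = 2 730 667 mm⁴.
Top flange (beyond web): 102 × 8, A = 816 mm², y = 156 mm, Ī = 4 352 mm⁴.
Bottom flange (beyond web): 102 × 8, A = 816 mm², y = 4 mm, Ī = 4 352 mm⁴.
By symmetry the centroid is at mid-height, ȳ = 80 mm.
Transfer each piece to the centroidal x-axis using Ī + A·d² with d = y − 80:
  web: d = 0 mm → contributes +2 730 667 mm⁴
  top flange (beyond web): d = 76 mm → contributes +4 717 568 mm⁴
  bottom flange (beyond web): d = -76 mm → contributes +4 717 568 mm⁴
Total I = 12 165 803 mm⁴.
For the y-axis: x̄ = 34.824 mm.
Repeating about the centroidal y-axis gives I_y = 3 591 793 mm⁴.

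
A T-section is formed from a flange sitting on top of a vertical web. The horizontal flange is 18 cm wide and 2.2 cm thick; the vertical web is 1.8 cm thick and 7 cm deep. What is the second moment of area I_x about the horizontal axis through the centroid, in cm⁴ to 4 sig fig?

Treat the section as a set of non-overlapping primitives; coordinates are from the bounding-box lower-left.
Flange: 18 × 2.2, A = 39.6 cm², y = 8.1 cm, Ī = 15.972 cm⁴.
Web: 1.8 × 7, A = 12.6 cm², y = 3.5 cm, Ī = 51.45 cm⁴.
Centroid: ȳ = ΣA·y / ΣA = 6.98966 cm.
Transfer each piece to the horizontal axis through the centroid using Ī + A·d² with d = y − 6.98966:
  flange: d = 1.11034 cm → contributes +64.7935 cm⁴
  web: d = -3.48966 cm → contributes +204.889 cm⁴
Total I = 269.682 cm⁴.

I_x ≈ 269.7 cm⁴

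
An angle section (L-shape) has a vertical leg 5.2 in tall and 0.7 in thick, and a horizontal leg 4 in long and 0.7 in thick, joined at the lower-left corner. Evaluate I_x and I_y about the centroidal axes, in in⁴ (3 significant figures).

Break the section into simple shapes (no overlaps), measuring from the bottom-left corner of the bounding box.
Vertical leg: 0.7 × 5.2, A = 3.64 in², y = 2.6 in, Ī = 8.2021 in⁴.
Horizontal leg (remainder): 3.3 × 0.7, A = 2.31 in², y = 0.35 in, Ī = 0.094325 in⁴.
Centroid: ȳ = ΣA·y / ΣA = 1.7265 in.
Transfer each piece to the centroidal x-axis using Ī + A·d² with d = y − 1.7265:
  vertical leg: d = 0.87353 in → contributes +10.98 in⁴
  horizontal leg (remainder): d = -1.3765 in → contributes +4.471 in⁴
Total I = 15.451 in⁴.
For the y-axis: x̄ = 1.1265 in.
Repeating about the centroidal y-axis gives I_y = 7.8977 in⁴.

I_x ≈ 15.5 in⁴, I_y ≈ 7.90 in⁴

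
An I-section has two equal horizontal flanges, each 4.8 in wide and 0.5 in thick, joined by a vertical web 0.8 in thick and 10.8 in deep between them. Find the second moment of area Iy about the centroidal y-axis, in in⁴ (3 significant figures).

Iy ≈ 9.68 in⁴

Treat the section as a set of non-overlapping primitives; coordinates are from the bounding-box lower-left.
Bottom flange: 4.8 × 0.5, A = 2.4 in², x = 2.4 in, Ī = 4.608 in⁴.
Web: 0.8 × 10.8, A = 8.64 in², x = 2.4 in, Ī = 0.4608 in⁴.
Top flange: 4.8 × 0.5, A = 2.4 in², x = 2.4 in, Ī = 4.608 in⁴.
By symmetry the centroid is at mid-width, x̄ = 2.4 in.
All pieces are centred on the centroidal y-axis, so I = ΣĪ = 9.6768 in⁴.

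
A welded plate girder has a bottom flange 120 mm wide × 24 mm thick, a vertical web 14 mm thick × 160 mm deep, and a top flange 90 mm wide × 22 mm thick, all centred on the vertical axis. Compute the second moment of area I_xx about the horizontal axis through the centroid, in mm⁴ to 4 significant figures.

Treat the section as a set of non-overlapping primitives; coordinates are from the bounding-box lower-left.
Bottom plate: 120 × 24, A = 2 880 mm², y = 12 mm, Ī = 138 240 mm⁴.
Web plate: 14 × 160, A = 2 240 mm², y = 104 mm, Ī = 4 778 667 mm⁴.
Top plate: 90 × 22, A = 1 980 mm², y = 195 mm, Ī = 79 860 mm⁴.
Centroid: ȳ = ΣA·y / ΣA = 92.0592 mm.
Transfer each piece to the horizontal axis through the centroid using Ī + A·d² with d = y − 92.0592:
  bottom plate: d = -80.0592 mm → contributes +18 597 509 mm⁴
  web plate: d = 11.9408 mm → contributes +5 098 054 mm⁴
  top plate: d = 102.941 mm → contributes +21 061 559 mm⁴
Total I = 44 757 122 mm⁴.

I_xx ≈ 4.476 × 10⁷ mm⁴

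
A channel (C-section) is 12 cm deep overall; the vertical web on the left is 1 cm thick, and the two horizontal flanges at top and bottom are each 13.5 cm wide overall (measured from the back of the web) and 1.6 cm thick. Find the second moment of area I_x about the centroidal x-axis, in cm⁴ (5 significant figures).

Split into non-overlapping primitives; take the origin at the lower-left of the bounding box.
Web: 1 × 12, A = 12 cm², y = 6 cm, Ī = 144 cm⁴.
Top flange (beyond web): 12.5 × 1.6, A = 20 cm², y = 11.2 cm, Ī = 4.266667 cm⁴.
Bottom flange (beyond web): 12.5 × 1.6, A = 20 cm², y = 0.8 cm, Ī = 4.266667 cm⁴.
By symmetry the centroid is at mid-height, ȳ = 6 cm.
Transfer each piece to the centroidal x-axis using Ī + A·d² with d = y − 6:
  web: d = 0 cm → contributes +144 cm⁴
  top flange (beyond web): d = 5.2 cm → contributes +545.0667 cm⁴
  bottom flange (beyond web): d = -5.2 cm → contributes +545.0667 cm⁴
Total I = 1234.133 cm⁴.

I_x ≈ 1234.1 cm⁴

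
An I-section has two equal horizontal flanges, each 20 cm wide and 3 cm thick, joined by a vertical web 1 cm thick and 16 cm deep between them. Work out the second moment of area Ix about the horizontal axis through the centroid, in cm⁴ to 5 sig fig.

Treat the section as a set of non-overlapping primitives; coordinates are from the bounding-box lower-left.
Bottom flange: 20 × 3, A = 60 cm², y = 1.5 cm, Ī = 45 cm⁴.
Web: 1 × 16, A = 16 cm², y = 11 cm, Ī = 341.3333 cm⁴.
Top flange: 20 × 3, A = 60 cm², y = 20.5 cm, Ī = 45 cm⁴.
By symmetry the centroid is at mid-height, ȳ = 11 cm.
Transfer each piece to the horizontal axis through the centroid using Ī + A·d² with d = y − 11:
  bottom flange: d = -9.5 cm → contributes +5 460 cm⁴
  web: d = 0 cm → contributes +341.3333 cm⁴
  top flange: d = 9.5 cm → contributes +5 460 cm⁴
Total I = 11261.33 cm⁴.

Ix ≈ 1.1261 × 10⁴ cm⁴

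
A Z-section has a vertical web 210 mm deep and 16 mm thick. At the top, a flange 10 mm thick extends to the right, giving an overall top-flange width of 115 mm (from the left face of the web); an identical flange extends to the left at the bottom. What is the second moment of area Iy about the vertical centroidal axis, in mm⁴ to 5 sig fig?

Iy ≈ 8.2352 × 10⁶ mm⁴

Split into non-overlapping primitives; take the origin at the lower-left of the bounding box.
Web: 16 × 210, A = 3 360 mm², x = 107 mm, Ī = 71 680 mm⁴.
Top flange (beyond web): 99 × 10, A = 990 mm², x = 164.5 mm, Ī = 808582.5 mm⁴.
Bottom flange (beyond web): 99 × 10, A = 990 mm², x = 49.5 mm, Ī = 808582.5 mm⁴.
Centroid: x̄ = ΣA·x / ΣA = 107 mm.
Transfer each piece to the vertical centroidal axis using Ī + A·d² with d = x − 107:
  web: d = 0 mm → contributes +71 680 mm⁴
  top flange (beyond web): d = 57.5 mm → contributes +4 081 770 mm⁴
  bottom flange (beyond web): d = -57.5 mm → contributes +4 081 770 mm⁴
Total I = 8 235 220 mm⁴.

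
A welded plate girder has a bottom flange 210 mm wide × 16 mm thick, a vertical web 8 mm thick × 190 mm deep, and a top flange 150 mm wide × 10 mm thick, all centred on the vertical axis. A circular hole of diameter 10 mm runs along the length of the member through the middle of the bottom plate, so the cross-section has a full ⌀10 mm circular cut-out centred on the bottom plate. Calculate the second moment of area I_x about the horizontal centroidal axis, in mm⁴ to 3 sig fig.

I_x ≈ 4.89 × 10⁷ mm⁴

Treat the section as a set of non-overlapping primitives; coordinates are from the bounding-box lower-left.
Bottom plate: 210 × 16, A = 3 360 mm², y = 8 mm, Ī = 71 680 mm⁴.
Web plate: 8 × 190, A = 1 520 mm², y = 111 mm, Ī = 4 572 667 mm⁴.
Top plate: 150 × 10, A = 1 500 mm², y = 211 mm, Ī = 12 500 mm⁴.
Hole (subtracted): ⌀10, A = 78.54 mm², y = 8 mm, Ī = 490.87 mm⁴.
Centroid: ȳ = ΣA·y / ΣA = 81.167 mm.
Transfer each piece to the horizontal centroidal axis using Ī + A·d² with d = y − 81.167:
  bottom plate: d = -73.167 mm → contributes +18 059 220 mm⁴
  web plate: d = 29.833 mm → contributes +5 925 463 mm⁴
  top plate: d = 129.83 mm → contributes +25 297 346 mm⁴
  hole: d = -73.167 mm → contributes −420 949 mm⁴
Total I = 48 861 081 mm⁴.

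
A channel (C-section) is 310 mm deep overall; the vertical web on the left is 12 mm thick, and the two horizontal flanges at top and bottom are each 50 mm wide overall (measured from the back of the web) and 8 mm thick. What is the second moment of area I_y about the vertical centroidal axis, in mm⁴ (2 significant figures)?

Split into non-overlapping primitives; take the origin at the lower-left of the bounding box.
Web: 12 × 310, A = 3 720 mm², x = 6 mm, Ī = 44 640 mm⁴.
Top flange (beyond web): 38 × 8, A = 304 mm², x = 31 mm, Ī = 36 581 mm⁴.
Bottom flange (beyond web): 38 × 8, A = 304 mm², x = 31 mm, Ī = 36 581 mm⁴.
Centroid: x̄ = ΣA·x / ΣA = 9.512 mm.
Transfer each piece to the vertical centroidal axis using Ī + A·d² with d = x − 9.512:
  web: d = -3.512 mm → contributes +90 523 mm⁴
  top flange (beyond web): d = 21.49 mm → contributes +176 948 mm⁴
  bottom flange (beyond web): d = 21.49 mm → contributes +176 948 mm⁴
Total I = 444 420 mm⁴.

I_y ≈ 4.4 × 10⁵ mm⁴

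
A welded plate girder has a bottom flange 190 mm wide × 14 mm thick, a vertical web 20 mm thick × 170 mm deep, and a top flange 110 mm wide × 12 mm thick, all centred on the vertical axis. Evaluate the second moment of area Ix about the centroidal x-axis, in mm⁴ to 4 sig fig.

Ix ≈ 3.959 × 10⁷ mm⁴

Break the section into simple shapes (no overlaps), measuring from the bottom-left corner of the bounding box.
Bottom plate: 190 × 14, A = 2 660 mm², y = 7 mm, Ī = 43446.7 mm⁴.
Web plate: 20 × 170, A = 3 400 mm², y = 99 mm, Ī = 8 188 333 mm⁴.
Top plate: 110 × 12, A = 1 320 mm², y = 190 mm, Ī = 15 840 mm⁴.
Centroid: ȳ = ΣA·y / ΣA = 82.1165 mm.
Transfer each piece to the centroidal x-axis using Ī + A·d² with d = y − 82.1165:
  bottom plate: d = -75.1165 mm → contributes +15 052 479 mm⁴
  web plate: d = 16.8835 mm → contributes +9 157 509 mm⁴
  top plate: d = 107.883 mm → contributes +15 379 113 mm⁴
Total I = 39 589 100 mm⁴.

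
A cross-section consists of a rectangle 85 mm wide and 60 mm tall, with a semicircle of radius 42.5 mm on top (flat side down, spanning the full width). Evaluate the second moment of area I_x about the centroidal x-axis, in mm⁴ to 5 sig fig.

I_x ≈ 6.0950 × 10⁶ mm⁴

Decompose the section into non-overlapping parts with the origin at the bottom-left of its bounding rectangle.
Rectangular body: 85 × 60, A = 5 100 mm², y = 30 mm, Ī = 1 530 000 mm⁴.
Semicircular cap: semicircle r = 42.5, A = 2837.251 mm², y = 78.03756 mm, Ī = 358086.4 mm⁴.
Centroid: ȳ = ΣA·y / ΣA = 47.17151 mm.
Transfer each piece to the centroidal x-axis using Ī + A·d² with d = y − 47.17151:
  rectangular body: d = -17.17151 mm → contributes +3 033 790 mm⁴
  semicircular cap: d = 30.86605 mm → contributes +3 061 172 mm⁴
Total I = 6 094 962 mm⁴.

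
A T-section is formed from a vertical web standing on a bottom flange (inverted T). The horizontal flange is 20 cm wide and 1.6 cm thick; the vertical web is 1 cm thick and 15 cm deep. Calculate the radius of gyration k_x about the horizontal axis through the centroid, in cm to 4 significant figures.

Break the section into simple shapes (no overlaps), measuring from the bottom-left corner of the bounding box.
Flange: 20 × 1.6, A = 32 cm², y = 0.8 cm, Ī = 6.82667 cm⁴.
Web: 1 × 15, A = 15 cm², y = 9.1 cm, Ī = 281.25 cm⁴.
Centroid: ȳ = ΣA·y / ΣA = 3.44894 cm.
Transfer each piece to the horizontal axis through the centroid using Ī + A·d² with d = y − 3.44894:
  flange: d = -2.64894 cm → contributes +231.366 cm⁴
  web: d = 5.65106 cm → contributes +760.268 cm⁴
Total I = 991.634 cm⁴.
Radius of gyration: k = √(I/A) = √(991.634 / 47) = 4.59332 cm.

k_x ≈ 4.593 cm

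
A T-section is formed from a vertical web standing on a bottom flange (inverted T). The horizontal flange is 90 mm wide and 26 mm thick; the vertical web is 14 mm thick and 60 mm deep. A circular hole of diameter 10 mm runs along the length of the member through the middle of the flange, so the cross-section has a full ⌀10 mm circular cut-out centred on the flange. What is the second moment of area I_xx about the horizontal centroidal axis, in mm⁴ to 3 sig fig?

I_xx ≈ 1.52 × 10⁶ mm⁴

Decompose the section into non-overlapping parts with the origin at the bottom-left of its bounding rectangle.
Flange: 90 × 26, A = 2 340 mm², y = 13 mm, Ī = 131 820 mm⁴.
Web: 14 × 60, A = 840 mm², y = 56 mm, Ī = 252 000 mm⁴.
Hole (subtracted): ⌀10, A = 78.54 mm², y = 13 mm, Ī = 490.87 mm⁴.
Centroid: ȳ = ΣA·y / ΣA = 24.646 mm.
Transfer each piece to the horizontal centroidal axis using Ī + A·d² with d = y − 24.646:
  flange: d = -11.646 mm → contributes +449 200 mm⁴
  web: d = 31.354 mm → contributes +1 077 775 mm⁴
  hole: d = -11.646 mm → contributes −11 143 mm⁴
Total I = 1 515 831 mm⁴.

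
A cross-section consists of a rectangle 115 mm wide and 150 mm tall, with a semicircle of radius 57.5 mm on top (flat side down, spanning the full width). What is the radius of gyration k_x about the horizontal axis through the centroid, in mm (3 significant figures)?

k_x ≈ 57.0 mm

Treat the section as a set of non-overlapping primitives; coordinates are from the bounding-box lower-left.
Rectangular body: 115 × 150, A = 17 250 mm², y = 75 mm, Ī = 32 343 750 mm⁴.
Semicircular cap: semicircle r = 57.5, A = 5193.4 mm², y = 174.4 mm, Ī = 1 199 785 mm⁴.
Centroid: ȳ = ΣA·y / ΣA = 98.002 mm.
Transfer each piece to the horizontal axis through the centroid using Ī + A·d² with d = y − 98.002:
  rectangular body: d = -23.002 mm → contributes +41 470 723 mm⁴
  semicircular cap: d = 76.402 mm → contributes +31 514 977 mm⁴
Total I = 72 985 700 mm⁴.
Radius of gyration: k = √(I/A) = √(72 985 700 / 22 443) = 57.026 mm.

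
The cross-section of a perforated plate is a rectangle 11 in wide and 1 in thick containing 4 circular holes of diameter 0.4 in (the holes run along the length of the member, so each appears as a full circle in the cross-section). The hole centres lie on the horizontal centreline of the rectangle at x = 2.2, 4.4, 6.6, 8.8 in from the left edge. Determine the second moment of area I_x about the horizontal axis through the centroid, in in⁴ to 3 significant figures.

Decompose the section into non-overlapping parts with the origin at the bottom-left of its bounding rectangle.
Plate: 11 × 1, A = 11 in², y = 0.5 in, Ī = 0.91667 in⁴.
Hole 1 (subtracted): ⌀0.4, A = 0.12566 in², y = 0.5 in, Ī = 0.0012566 in⁴.
Hole 2 (subtracted): ⌀0.4, A = 0.12566 in², y = 0.5 in, Ī = 0.0012566 in⁴.
Hole 3 (subtracted): ⌀0.4, A = 0.12566 in², y = 0.5 in, Ī = 0.0012566 in⁴.
Hole 4 (subtracted): ⌀0.4, A = 0.12566 in², y = 0.5 in, Ī = 0.0012566 in⁴.
By symmetry the centroid is at mid-height, ȳ = 0.5 in.
All pieces are centred on the horizontal axis through the centroid, so I = ΣĪ (holes subtracted) = 0.91164 in⁴.

I_x ≈ 0.912 in⁴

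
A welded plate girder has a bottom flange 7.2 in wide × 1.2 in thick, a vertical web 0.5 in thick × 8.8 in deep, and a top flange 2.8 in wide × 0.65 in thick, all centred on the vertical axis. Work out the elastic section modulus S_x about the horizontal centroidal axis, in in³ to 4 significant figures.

Split into non-overlapping primitives; take the origin at the lower-left of the bounding box.
Bottom plate: 7.2 × 1.2, A = 8.64 in², y = 0.6 in, Ī = 1.0368 in⁴.
Web plate: 0.5 × 8.8, A = 4.4 in², y = 5.6 in, Ī = 28.3947 in⁴.
Top plate: 2.8 × 0.65, A = 1.82 in², y = 10.325 in, Ī = 0.0640792 in⁴.
Centroid: ȳ = ΣA·y / ΣA = 3.27157 in.
Transfer each piece to the horizontal centroidal axis using Ī + A·d² with d = y − 3.27157:
  bottom plate: d = -2.67157 in → contributes +62.7029 in⁴
  web plate: d = 2.32843 in → contributes +52.2497 in⁴
  top plate: d = 7.05343 in → contributes +90.6107 in⁴
Total I = 205.563 in⁴.
Extreme fibre distance c = 7.37843 in; S = I/c = 27.86 in³.

S_x ≈ 27.86 in³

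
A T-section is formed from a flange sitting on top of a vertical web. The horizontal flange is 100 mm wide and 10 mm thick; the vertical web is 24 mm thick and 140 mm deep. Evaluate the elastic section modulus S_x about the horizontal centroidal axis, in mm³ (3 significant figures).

S_x ≈ 1.13 × 10⁵ mm³

Decompose the section into non-overlapping parts with the origin at the bottom-left of its bounding rectangle.
Flange: 100 × 10, A = 1 000 mm², y = 145 mm, Ī = 8333.3 mm⁴.
Web: 24 × 140, A = 3 360 mm², y = 70 mm, Ī = 5 488 000 mm⁴.
Centroid: ȳ = ΣA·y / ΣA = 87.202 mm.
Transfer each piece to the horizontal centroidal axis using Ī + A·d² with d = y − 87.202:
  flange: d = 57.798 mm → contributes +3 348 961 mm⁴
  web: d = -17.202 mm → contributes +6 482 234 mm⁴
Total I = 9 831 196 mm⁴.
Extreme fibre distance c = 87.202 mm; S = I/c = 112 741 mm³.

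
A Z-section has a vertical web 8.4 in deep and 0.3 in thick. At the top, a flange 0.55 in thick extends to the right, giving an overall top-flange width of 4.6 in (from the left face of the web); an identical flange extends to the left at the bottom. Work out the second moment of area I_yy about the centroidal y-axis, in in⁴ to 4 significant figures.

Decompose the section into non-overlapping parts with the origin at the bottom-left of its bounding rectangle.
Web: 0.3 × 8.4, A = 2.52 in², x = 4.45 in, Ī = 0.0189 in⁴.
Top flange (beyond web): 4.3 × 0.55, A = 2.365 in², x = 6.75 in, Ī = 3.64407 in⁴.
Bottom flange (beyond web): 4.3 × 0.55, A = 2.365 in², x = 2.15 in, Ī = 3.64407 in⁴.
Centroid: x̄ = ΣA·x / ΣA = 4.45 in.
Transfer each piece to the centroidal y-axis using Ī + A·d² with d = x − 4.45:
  web: d = 0 in → contributes +0.0189 in⁴
  top flange (beyond web): d = 2.3 in → contributes +16.1549 in⁴
  bottom flange (beyond web): d = -2.3 in → contributes +16.1549 in⁴
Total I = 32.3287 in⁴.

I_yy ≈ 32.33 in⁴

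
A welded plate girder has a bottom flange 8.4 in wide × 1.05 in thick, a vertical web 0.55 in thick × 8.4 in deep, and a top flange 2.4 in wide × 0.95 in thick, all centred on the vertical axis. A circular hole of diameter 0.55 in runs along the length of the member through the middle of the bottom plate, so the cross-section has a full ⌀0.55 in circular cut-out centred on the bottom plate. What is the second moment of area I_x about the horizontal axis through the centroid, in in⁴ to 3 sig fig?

I_x ≈ 212 in⁴

Split into non-overlapping primitives; take the origin at the lower-left of the bounding box.
Bottom plate: 8.4 × 1.05, A = 8.82 in², y = 0.525 in, Ī = 0.81034 in⁴.
Web plate: 0.55 × 8.4, A = 4.62 in², y = 5.25 in, Ī = 27.166 in⁴.
Top plate: 2.4 × 0.95, A = 2.28 in², y = 9.925 in, Ī = 0.17148 in⁴.
Hole (subtracted): ⌀0.55, A = 0.23758 in², y = 0.525 in, Ī = 0.0044918 in⁴.
Centroid: ȳ = ΣA·y / ΣA = 3.3192 in.
Transfer each piece to the horizontal axis through the centroid using Ī + A·d² with d = y − 3.3192:
  bottom plate: d = -2.7942 in → contributes +69.675 in⁴
  web plate: d = 1.9308 in → contributes +44.388 in⁴
  top plate: d = 6.6058 in → contributes +99.662 in⁴
  hole: d = -2.7942 in → contributes −1.8595 in⁴
Total I = 211.87 in⁴.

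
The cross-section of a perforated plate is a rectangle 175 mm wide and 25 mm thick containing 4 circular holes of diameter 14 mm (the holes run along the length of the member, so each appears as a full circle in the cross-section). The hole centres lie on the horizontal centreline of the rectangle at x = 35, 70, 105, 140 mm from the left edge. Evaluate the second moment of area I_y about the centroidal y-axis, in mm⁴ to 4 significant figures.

I_y ≈ 1.021 × 10⁷ mm⁴

Split into non-overlapping primitives; take the origin at the lower-left of the bounding box.
Plate: 175 × 25, A = 4 375 mm², x = 87.5 mm, Ī = 11 165 365 mm⁴.
Hole 1 (subtracted): ⌀14, A = 153.938 mm², x = 35 mm, Ī = 1885.74 mm⁴.
Hole 2 (subtracted): ⌀14, A = 153.938 mm², x = 70 mm, Ī = 1885.74 mm⁴.
Hole 3 (subtracted): ⌀14, A = 153.938 mm², x = 105 mm, Ī = 1885.74 mm⁴.
Hole 4 (subtracted): ⌀14, A = 153.938 mm², x = 140 mm, Ī = 1885.74 mm⁴.
By symmetry the centroid is at mid-width, x̄ = 87.5 mm.
Transfer each piece to the centroidal y-axis using Ī + A·d² with d = x − 87.5:
  plate: d = 0 mm → contributes +11 165 365 mm⁴
  hole 1: d = -52.5 mm → contributes −426 177 mm⁴
  hole 2: d = -17.5 mm → contributes −49029.3 mm⁴
  hole 3: d = 17.5 mm → contributes −49029.3 mm⁴
  hole 4: d = 52.5 mm → contributes −426 177 mm⁴
Total I = 10 214 951 mm⁴.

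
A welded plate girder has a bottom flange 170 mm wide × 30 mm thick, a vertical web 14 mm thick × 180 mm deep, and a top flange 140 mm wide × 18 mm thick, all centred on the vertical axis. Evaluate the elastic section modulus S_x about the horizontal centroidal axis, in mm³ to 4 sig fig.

S_x ≈ 5.882 × 10⁵ mm³

Treat the section as a set of non-overlapping primitives; coordinates are from the bounding-box lower-left.
Bottom plate: 170 × 30, A = 5 100 mm², y = 15 mm, Ī = 382 500 mm⁴.
Web plate: 14 × 180, A = 2 520 mm², y = 120 mm, Ī = 6 804 000 mm⁴.
Top plate: 140 × 18, A = 2 520 mm², y = 219 mm, Ī = 68 040 mm⁴.
Centroid: ȳ = ΣA·y / ΣA = 91.7929 mm.
Transfer each piece to the horizontal centroidal axis using Ī + A·d² with d = y − 91.7929:
  bottom plate: d = -76.7929 mm → contributes +30 457 962 mm⁴
  web plate: d = 28.2071 mm → contributes +8 809 014 mm⁴
  top plate: d = 127.207 mm → contributes +40 845 789 mm⁴
Total I = 80 112 765 mm⁴.
Extreme fibre distance c = 136.207 mm; S = I/c = 588 169 mm³.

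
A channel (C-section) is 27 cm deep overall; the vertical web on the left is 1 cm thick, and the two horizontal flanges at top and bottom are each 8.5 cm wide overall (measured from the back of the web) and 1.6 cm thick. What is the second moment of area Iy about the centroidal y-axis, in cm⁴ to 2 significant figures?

Iy ≈ 340 cm⁴

Break the section into simple shapes (no overlaps), measuring from the bottom-left corner of the bounding box.
Web: 1 × 27, A = 27 cm², x = 0.5 cm, Ī = 2.25 cm⁴.
Top flange (beyond web): 7.5 × 1.6, A = 12 cm², x = 4.75 cm, Ī = 56.25 cm⁴.
Bottom flange (beyond web): 7.5 × 1.6, A = 12 cm², x = 4.75 cm, Ī = 56.25 cm⁴.
Centroid: x̄ = ΣA·x / ΣA = 2.5 cm.
Transfer each piece to the centroidal y-axis using Ī + A·d² with d = x − 2.5:
  web: d = -2 cm → contributes +110.3 cm⁴
  top flange (beyond web): d = 2.25 cm → contributes +117 cm⁴
  bottom flange (beyond web): d = 2.25 cm → contributes +117 cm⁴
Total I = 344.3 cm⁴.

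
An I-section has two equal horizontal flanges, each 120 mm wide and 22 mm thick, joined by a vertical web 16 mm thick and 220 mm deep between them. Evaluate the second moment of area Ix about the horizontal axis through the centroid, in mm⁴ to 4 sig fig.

Decompose the section into non-overlapping parts with the origin at the bottom-left of its bounding rectangle.
Bottom flange: 120 × 22, A = 2 640 mm², y = 11 mm, Ī = 106 480 mm⁴.
Web: 16 × 220, A = 3 520 mm², y = 132 mm, Ī = 14 197 333 mm⁴.
Top flange: 120 × 22, A = 2 640 mm², y = 253 mm, Ī = 106 480 mm⁴.
By symmetry the centroid is at mid-height, ȳ = 132 mm.
Transfer each piece to the horizontal axis through the centroid using Ī + A·d² with d = y − 132:
  bottom flange: d = -121 mm → contributes +38 758 720 mm⁴
  web: d = 0 mm → contributes +14 197 333 mm⁴
  top flange: d = 121 mm → contributes +38 758 720 mm⁴
Total I = 91 714 773 mm⁴.

Ix ≈ 9.171 × 10⁷ mm⁴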